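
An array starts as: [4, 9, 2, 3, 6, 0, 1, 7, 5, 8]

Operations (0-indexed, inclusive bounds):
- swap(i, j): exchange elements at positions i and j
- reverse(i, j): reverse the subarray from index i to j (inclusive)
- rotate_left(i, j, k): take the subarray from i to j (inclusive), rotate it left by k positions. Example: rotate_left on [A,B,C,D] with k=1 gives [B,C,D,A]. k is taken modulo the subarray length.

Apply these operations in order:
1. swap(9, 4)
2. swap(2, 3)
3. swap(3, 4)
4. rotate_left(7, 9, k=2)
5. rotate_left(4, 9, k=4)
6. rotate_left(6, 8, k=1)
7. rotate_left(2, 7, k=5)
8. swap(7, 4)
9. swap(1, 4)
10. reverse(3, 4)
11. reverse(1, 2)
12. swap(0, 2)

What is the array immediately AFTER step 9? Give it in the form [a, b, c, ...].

Answer: [4, 0, 1, 3, 9, 7, 5, 8, 2, 6]

Derivation:
After 1 (swap(9, 4)): [4, 9, 2, 3, 8, 0, 1, 7, 5, 6]
After 2 (swap(2, 3)): [4, 9, 3, 2, 8, 0, 1, 7, 5, 6]
After 3 (swap(3, 4)): [4, 9, 3, 8, 2, 0, 1, 7, 5, 6]
After 4 (rotate_left(7, 9, k=2)): [4, 9, 3, 8, 2, 0, 1, 6, 7, 5]
After 5 (rotate_left(4, 9, k=4)): [4, 9, 3, 8, 7, 5, 2, 0, 1, 6]
After 6 (rotate_left(6, 8, k=1)): [4, 9, 3, 8, 7, 5, 0, 1, 2, 6]
After 7 (rotate_left(2, 7, k=5)): [4, 9, 1, 3, 8, 7, 5, 0, 2, 6]
After 8 (swap(7, 4)): [4, 9, 1, 3, 0, 7, 5, 8, 2, 6]
After 9 (swap(1, 4)): [4, 0, 1, 3, 9, 7, 5, 8, 2, 6]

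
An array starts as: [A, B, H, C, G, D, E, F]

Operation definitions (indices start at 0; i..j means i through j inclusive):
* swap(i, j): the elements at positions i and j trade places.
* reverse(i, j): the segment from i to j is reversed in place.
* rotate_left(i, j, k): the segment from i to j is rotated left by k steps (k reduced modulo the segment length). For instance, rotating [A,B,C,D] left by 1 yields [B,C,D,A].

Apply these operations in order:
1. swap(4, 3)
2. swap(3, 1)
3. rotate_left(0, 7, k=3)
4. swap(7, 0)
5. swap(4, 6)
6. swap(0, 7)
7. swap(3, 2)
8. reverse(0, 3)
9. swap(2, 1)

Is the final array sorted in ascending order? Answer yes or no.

After 1 (swap(4, 3)): [A, B, H, G, C, D, E, F]
After 2 (swap(3, 1)): [A, G, H, B, C, D, E, F]
After 3 (rotate_left(0, 7, k=3)): [B, C, D, E, F, A, G, H]
After 4 (swap(7, 0)): [H, C, D, E, F, A, G, B]
After 5 (swap(4, 6)): [H, C, D, E, G, A, F, B]
After 6 (swap(0, 7)): [B, C, D, E, G, A, F, H]
After 7 (swap(3, 2)): [B, C, E, D, G, A, F, H]
After 8 (reverse(0, 3)): [D, E, C, B, G, A, F, H]
After 9 (swap(2, 1)): [D, C, E, B, G, A, F, H]

Answer: no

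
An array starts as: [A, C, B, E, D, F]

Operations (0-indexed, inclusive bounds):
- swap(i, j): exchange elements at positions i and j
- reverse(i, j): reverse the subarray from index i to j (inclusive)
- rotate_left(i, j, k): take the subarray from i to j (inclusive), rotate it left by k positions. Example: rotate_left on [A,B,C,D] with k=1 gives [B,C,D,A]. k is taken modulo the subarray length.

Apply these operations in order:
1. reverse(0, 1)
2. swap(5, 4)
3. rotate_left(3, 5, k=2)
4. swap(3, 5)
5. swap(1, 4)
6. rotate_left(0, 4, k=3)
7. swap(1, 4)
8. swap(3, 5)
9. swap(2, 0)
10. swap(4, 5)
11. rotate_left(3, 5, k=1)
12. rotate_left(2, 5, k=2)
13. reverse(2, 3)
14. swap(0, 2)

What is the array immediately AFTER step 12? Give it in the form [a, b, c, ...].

Answer: [C, B, A, D, F, E]

Derivation:
After 1 (reverse(0, 1)): [C, A, B, E, D, F]
After 2 (swap(5, 4)): [C, A, B, E, F, D]
After 3 (rotate_left(3, 5, k=2)): [C, A, B, D, E, F]
After 4 (swap(3, 5)): [C, A, B, F, E, D]
After 5 (swap(1, 4)): [C, E, B, F, A, D]
After 6 (rotate_left(0, 4, k=3)): [F, A, C, E, B, D]
After 7 (swap(1, 4)): [F, B, C, E, A, D]
After 8 (swap(3, 5)): [F, B, C, D, A, E]
After 9 (swap(2, 0)): [C, B, F, D, A, E]
After 10 (swap(4, 5)): [C, B, F, D, E, A]
After 11 (rotate_left(3, 5, k=1)): [C, B, F, E, A, D]
After 12 (rotate_left(2, 5, k=2)): [C, B, A, D, F, E]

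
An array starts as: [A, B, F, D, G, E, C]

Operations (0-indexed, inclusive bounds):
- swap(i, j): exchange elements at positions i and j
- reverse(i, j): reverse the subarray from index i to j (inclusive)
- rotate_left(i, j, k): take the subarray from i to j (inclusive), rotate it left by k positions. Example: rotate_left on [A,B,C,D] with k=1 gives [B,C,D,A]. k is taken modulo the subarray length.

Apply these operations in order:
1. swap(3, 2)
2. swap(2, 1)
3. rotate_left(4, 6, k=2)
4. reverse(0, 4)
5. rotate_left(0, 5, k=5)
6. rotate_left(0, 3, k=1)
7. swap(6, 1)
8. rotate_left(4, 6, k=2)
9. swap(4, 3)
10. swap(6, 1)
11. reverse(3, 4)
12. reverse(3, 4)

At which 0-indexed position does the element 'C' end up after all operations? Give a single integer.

After 1 (swap(3, 2)): [A, B, D, F, G, E, C]
After 2 (swap(2, 1)): [A, D, B, F, G, E, C]
After 3 (rotate_left(4, 6, k=2)): [A, D, B, F, C, G, E]
After 4 (reverse(0, 4)): [C, F, B, D, A, G, E]
After 5 (rotate_left(0, 5, k=5)): [G, C, F, B, D, A, E]
After 6 (rotate_left(0, 3, k=1)): [C, F, B, G, D, A, E]
After 7 (swap(6, 1)): [C, E, B, G, D, A, F]
After 8 (rotate_left(4, 6, k=2)): [C, E, B, G, F, D, A]
After 9 (swap(4, 3)): [C, E, B, F, G, D, A]
After 10 (swap(6, 1)): [C, A, B, F, G, D, E]
After 11 (reverse(3, 4)): [C, A, B, G, F, D, E]
After 12 (reverse(3, 4)): [C, A, B, F, G, D, E]

Answer: 0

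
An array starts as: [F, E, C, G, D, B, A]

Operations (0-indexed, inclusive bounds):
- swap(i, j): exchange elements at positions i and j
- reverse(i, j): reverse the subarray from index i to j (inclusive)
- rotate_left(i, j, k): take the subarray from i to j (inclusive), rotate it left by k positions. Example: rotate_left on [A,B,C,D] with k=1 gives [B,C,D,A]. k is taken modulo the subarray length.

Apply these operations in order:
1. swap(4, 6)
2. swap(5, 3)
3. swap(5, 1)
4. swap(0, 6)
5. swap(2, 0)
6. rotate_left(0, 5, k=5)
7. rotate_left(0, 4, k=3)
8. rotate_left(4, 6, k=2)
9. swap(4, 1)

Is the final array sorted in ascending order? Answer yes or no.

Answer: no

Derivation:
After 1 (swap(4, 6)): [F, E, C, G, A, B, D]
After 2 (swap(5, 3)): [F, E, C, B, A, G, D]
After 3 (swap(5, 1)): [F, G, C, B, A, E, D]
After 4 (swap(0, 6)): [D, G, C, B, A, E, F]
After 5 (swap(2, 0)): [C, G, D, B, A, E, F]
After 6 (rotate_left(0, 5, k=5)): [E, C, G, D, B, A, F]
After 7 (rotate_left(0, 4, k=3)): [D, B, E, C, G, A, F]
After 8 (rotate_left(4, 6, k=2)): [D, B, E, C, F, G, A]
After 9 (swap(4, 1)): [D, F, E, C, B, G, A]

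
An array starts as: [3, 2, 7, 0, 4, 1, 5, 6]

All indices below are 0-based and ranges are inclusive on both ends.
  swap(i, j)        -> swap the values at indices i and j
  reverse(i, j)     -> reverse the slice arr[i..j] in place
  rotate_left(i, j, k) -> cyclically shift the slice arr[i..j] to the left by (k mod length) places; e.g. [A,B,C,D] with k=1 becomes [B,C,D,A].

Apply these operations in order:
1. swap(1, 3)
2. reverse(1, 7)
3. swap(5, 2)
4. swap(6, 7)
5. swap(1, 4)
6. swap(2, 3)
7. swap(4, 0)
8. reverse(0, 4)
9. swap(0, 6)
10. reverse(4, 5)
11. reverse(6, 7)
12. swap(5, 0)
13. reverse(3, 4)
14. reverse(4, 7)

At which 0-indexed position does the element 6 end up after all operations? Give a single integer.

After 1 (swap(1, 3)): [3, 0, 7, 2, 4, 1, 5, 6]
After 2 (reverse(1, 7)): [3, 6, 5, 1, 4, 2, 7, 0]
After 3 (swap(5, 2)): [3, 6, 2, 1, 4, 5, 7, 0]
After 4 (swap(6, 7)): [3, 6, 2, 1, 4, 5, 0, 7]
After 5 (swap(1, 4)): [3, 4, 2, 1, 6, 5, 0, 7]
After 6 (swap(2, 3)): [3, 4, 1, 2, 6, 5, 0, 7]
After 7 (swap(4, 0)): [6, 4, 1, 2, 3, 5, 0, 7]
After 8 (reverse(0, 4)): [3, 2, 1, 4, 6, 5, 0, 7]
After 9 (swap(0, 6)): [0, 2, 1, 4, 6, 5, 3, 7]
After 10 (reverse(4, 5)): [0, 2, 1, 4, 5, 6, 3, 7]
After 11 (reverse(6, 7)): [0, 2, 1, 4, 5, 6, 7, 3]
After 12 (swap(5, 0)): [6, 2, 1, 4, 5, 0, 7, 3]
After 13 (reverse(3, 4)): [6, 2, 1, 5, 4, 0, 7, 3]
After 14 (reverse(4, 7)): [6, 2, 1, 5, 3, 7, 0, 4]

Answer: 0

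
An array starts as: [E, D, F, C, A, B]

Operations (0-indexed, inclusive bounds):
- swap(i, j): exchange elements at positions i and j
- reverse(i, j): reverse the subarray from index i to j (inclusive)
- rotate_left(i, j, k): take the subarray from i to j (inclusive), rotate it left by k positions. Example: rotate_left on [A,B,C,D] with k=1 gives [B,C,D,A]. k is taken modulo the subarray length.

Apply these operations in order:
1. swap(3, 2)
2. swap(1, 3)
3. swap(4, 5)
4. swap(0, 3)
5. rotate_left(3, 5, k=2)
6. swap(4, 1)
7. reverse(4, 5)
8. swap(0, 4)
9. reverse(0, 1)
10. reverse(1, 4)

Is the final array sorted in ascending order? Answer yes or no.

After 1 (swap(3, 2)): [E, D, C, F, A, B]
After 2 (swap(1, 3)): [E, F, C, D, A, B]
After 3 (swap(4, 5)): [E, F, C, D, B, A]
After 4 (swap(0, 3)): [D, F, C, E, B, A]
After 5 (rotate_left(3, 5, k=2)): [D, F, C, A, E, B]
After 6 (swap(4, 1)): [D, E, C, A, F, B]
After 7 (reverse(4, 5)): [D, E, C, A, B, F]
After 8 (swap(0, 4)): [B, E, C, A, D, F]
After 9 (reverse(0, 1)): [E, B, C, A, D, F]
After 10 (reverse(1, 4)): [E, D, A, C, B, F]

Answer: no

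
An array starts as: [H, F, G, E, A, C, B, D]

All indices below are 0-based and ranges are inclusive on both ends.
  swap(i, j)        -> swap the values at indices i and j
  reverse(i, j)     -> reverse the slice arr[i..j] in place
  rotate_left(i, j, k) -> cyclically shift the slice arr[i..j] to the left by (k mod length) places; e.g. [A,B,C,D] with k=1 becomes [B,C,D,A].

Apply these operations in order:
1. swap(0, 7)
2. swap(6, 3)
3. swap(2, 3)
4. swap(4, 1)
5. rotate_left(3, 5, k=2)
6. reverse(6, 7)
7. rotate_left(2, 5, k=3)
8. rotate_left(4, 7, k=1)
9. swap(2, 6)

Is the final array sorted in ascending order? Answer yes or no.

After 1 (swap(0, 7)): [D, F, G, E, A, C, B, H]
After 2 (swap(6, 3)): [D, F, G, B, A, C, E, H]
After 3 (swap(2, 3)): [D, F, B, G, A, C, E, H]
After 4 (swap(4, 1)): [D, A, B, G, F, C, E, H]
After 5 (rotate_left(3, 5, k=2)): [D, A, B, C, G, F, E, H]
After 6 (reverse(6, 7)): [D, A, B, C, G, F, H, E]
After 7 (rotate_left(2, 5, k=3)): [D, A, F, B, C, G, H, E]
After 8 (rotate_left(4, 7, k=1)): [D, A, F, B, G, H, E, C]
After 9 (swap(2, 6)): [D, A, E, B, G, H, F, C]

Answer: no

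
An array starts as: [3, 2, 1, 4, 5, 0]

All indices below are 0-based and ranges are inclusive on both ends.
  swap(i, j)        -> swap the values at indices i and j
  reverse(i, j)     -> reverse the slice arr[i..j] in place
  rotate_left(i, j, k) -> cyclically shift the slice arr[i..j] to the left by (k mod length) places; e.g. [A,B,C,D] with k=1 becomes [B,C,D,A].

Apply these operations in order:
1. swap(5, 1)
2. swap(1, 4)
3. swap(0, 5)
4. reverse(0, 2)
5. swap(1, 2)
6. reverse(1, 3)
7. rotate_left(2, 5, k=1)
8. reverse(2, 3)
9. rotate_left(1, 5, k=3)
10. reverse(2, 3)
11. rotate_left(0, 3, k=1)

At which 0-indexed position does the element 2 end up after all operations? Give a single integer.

Answer: 5

Derivation:
After 1 (swap(5, 1)): [3, 0, 1, 4, 5, 2]
After 2 (swap(1, 4)): [3, 5, 1, 4, 0, 2]
After 3 (swap(0, 5)): [2, 5, 1, 4, 0, 3]
After 4 (reverse(0, 2)): [1, 5, 2, 4, 0, 3]
After 5 (swap(1, 2)): [1, 2, 5, 4, 0, 3]
After 6 (reverse(1, 3)): [1, 4, 5, 2, 0, 3]
After 7 (rotate_left(2, 5, k=1)): [1, 4, 2, 0, 3, 5]
After 8 (reverse(2, 3)): [1, 4, 0, 2, 3, 5]
After 9 (rotate_left(1, 5, k=3)): [1, 3, 5, 4, 0, 2]
After 10 (reverse(2, 3)): [1, 3, 4, 5, 0, 2]
After 11 (rotate_left(0, 3, k=1)): [3, 4, 5, 1, 0, 2]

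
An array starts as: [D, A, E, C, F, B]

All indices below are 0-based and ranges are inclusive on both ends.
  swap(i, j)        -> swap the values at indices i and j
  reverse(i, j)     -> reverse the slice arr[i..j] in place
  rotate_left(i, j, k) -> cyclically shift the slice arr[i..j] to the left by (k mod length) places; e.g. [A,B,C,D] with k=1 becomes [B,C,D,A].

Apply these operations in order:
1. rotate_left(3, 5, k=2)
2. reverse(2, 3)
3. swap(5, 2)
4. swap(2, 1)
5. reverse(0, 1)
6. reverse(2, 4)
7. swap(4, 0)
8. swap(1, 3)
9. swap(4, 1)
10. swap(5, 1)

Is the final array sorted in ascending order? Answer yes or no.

Answer: yes

Derivation:
After 1 (rotate_left(3, 5, k=2)): [D, A, E, B, C, F]
After 2 (reverse(2, 3)): [D, A, B, E, C, F]
After 3 (swap(5, 2)): [D, A, F, E, C, B]
After 4 (swap(2, 1)): [D, F, A, E, C, B]
After 5 (reverse(0, 1)): [F, D, A, E, C, B]
After 6 (reverse(2, 4)): [F, D, C, E, A, B]
After 7 (swap(4, 0)): [A, D, C, E, F, B]
After 8 (swap(1, 3)): [A, E, C, D, F, B]
After 9 (swap(4, 1)): [A, F, C, D, E, B]
After 10 (swap(5, 1)): [A, B, C, D, E, F]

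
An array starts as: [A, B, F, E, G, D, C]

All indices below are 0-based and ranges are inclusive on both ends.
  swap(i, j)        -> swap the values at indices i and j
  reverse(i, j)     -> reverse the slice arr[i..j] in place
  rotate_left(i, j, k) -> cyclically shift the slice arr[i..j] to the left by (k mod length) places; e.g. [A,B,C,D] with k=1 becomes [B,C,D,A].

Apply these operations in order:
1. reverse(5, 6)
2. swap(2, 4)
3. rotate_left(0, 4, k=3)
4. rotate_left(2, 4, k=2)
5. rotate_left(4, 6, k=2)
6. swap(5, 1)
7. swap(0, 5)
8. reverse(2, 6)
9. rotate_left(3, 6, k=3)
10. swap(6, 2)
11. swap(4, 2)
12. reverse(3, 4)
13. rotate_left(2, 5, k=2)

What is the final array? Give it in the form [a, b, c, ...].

After 1 (reverse(5, 6)): [A, B, F, E, G, C, D]
After 2 (swap(2, 4)): [A, B, G, E, F, C, D]
After 3 (rotate_left(0, 4, k=3)): [E, F, A, B, G, C, D]
After 4 (rotate_left(2, 4, k=2)): [E, F, G, A, B, C, D]
After 5 (rotate_left(4, 6, k=2)): [E, F, G, A, D, B, C]
After 6 (swap(5, 1)): [E, B, G, A, D, F, C]
After 7 (swap(0, 5)): [F, B, G, A, D, E, C]
After 8 (reverse(2, 6)): [F, B, C, E, D, A, G]
After 9 (rotate_left(3, 6, k=3)): [F, B, C, G, E, D, A]
After 10 (swap(6, 2)): [F, B, A, G, E, D, C]
After 11 (swap(4, 2)): [F, B, E, G, A, D, C]
After 12 (reverse(3, 4)): [F, B, E, A, G, D, C]
After 13 (rotate_left(2, 5, k=2)): [F, B, G, D, E, A, C]

Answer: [F, B, G, D, E, A, C]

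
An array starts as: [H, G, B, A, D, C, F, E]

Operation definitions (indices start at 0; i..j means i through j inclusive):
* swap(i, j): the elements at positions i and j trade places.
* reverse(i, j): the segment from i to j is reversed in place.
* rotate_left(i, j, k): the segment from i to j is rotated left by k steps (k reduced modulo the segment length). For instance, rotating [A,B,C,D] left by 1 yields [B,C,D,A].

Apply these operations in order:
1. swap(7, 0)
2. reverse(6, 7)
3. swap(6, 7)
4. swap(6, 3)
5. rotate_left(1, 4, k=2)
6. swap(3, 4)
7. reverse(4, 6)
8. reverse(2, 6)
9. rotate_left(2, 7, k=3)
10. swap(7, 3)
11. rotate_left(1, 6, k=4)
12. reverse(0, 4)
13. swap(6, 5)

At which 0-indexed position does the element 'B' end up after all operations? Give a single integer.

After 1 (swap(7, 0)): [E, G, B, A, D, C, F, H]
After 2 (reverse(6, 7)): [E, G, B, A, D, C, H, F]
After 3 (swap(6, 7)): [E, G, B, A, D, C, F, H]
After 4 (swap(6, 3)): [E, G, B, F, D, C, A, H]
After 5 (rotate_left(1, 4, k=2)): [E, F, D, G, B, C, A, H]
After 6 (swap(3, 4)): [E, F, D, B, G, C, A, H]
After 7 (reverse(4, 6)): [E, F, D, B, A, C, G, H]
After 8 (reverse(2, 6)): [E, F, G, C, A, B, D, H]
After 9 (rotate_left(2, 7, k=3)): [E, F, B, D, H, G, C, A]
After 10 (swap(7, 3)): [E, F, B, A, H, G, C, D]
After 11 (rotate_left(1, 6, k=4)): [E, G, C, F, B, A, H, D]
After 12 (reverse(0, 4)): [B, F, C, G, E, A, H, D]
After 13 (swap(6, 5)): [B, F, C, G, E, H, A, D]

Answer: 0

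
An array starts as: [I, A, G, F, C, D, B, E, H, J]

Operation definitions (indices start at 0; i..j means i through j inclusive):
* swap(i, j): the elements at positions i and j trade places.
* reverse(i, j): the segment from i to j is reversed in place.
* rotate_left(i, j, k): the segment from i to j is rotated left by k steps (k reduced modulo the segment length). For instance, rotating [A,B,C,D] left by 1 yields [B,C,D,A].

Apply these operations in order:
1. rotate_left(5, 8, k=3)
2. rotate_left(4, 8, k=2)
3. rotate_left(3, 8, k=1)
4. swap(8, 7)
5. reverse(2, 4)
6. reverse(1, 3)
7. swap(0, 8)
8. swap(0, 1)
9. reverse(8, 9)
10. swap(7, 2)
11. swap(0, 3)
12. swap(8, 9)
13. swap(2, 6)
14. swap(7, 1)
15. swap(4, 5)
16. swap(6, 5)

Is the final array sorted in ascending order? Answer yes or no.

After 1 (rotate_left(5, 8, k=3)): [I, A, G, F, C, H, D, B, E, J]
After 2 (rotate_left(4, 8, k=2)): [I, A, G, F, D, B, E, C, H, J]
After 3 (rotate_left(3, 8, k=1)): [I, A, G, D, B, E, C, H, F, J]
After 4 (swap(8, 7)): [I, A, G, D, B, E, C, F, H, J]
After 5 (reverse(2, 4)): [I, A, B, D, G, E, C, F, H, J]
After 6 (reverse(1, 3)): [I, D, B, A, G, E, C, F, H, J]
After 7 (swap(0, 8)): [H, D, B, A, G, E, C, F, I, J]
After 8 (swap(0, 1)): [D, H, B, A, G, E, C, F, I, J]
After 9 (reverse(8, 9)): [D, H, B, A, G, E, C, F, J, I]
After 10 (swap(7, 2)): [D, H, F, A, G, E, C, B, J, I]
After 11 (swap(0, 3)): [A, H, F, D, G, E, C, B, J, I]
After 12 (swap(8, 9)): [A, H, F, D, G, E, C, B, I, J]
After 13 (swap(2, 6)): [A, H, C, D, G, E, F, B, I, J]
After 14 (swap(7, 1)): [A, B, C, D, G, E, F, H, I, J]
After 15 (swap(4, 5)): [A, B, C, D, E, G, F, H, I, J]
After 16 (swap(6, 5)): [A, B, C, D, E, F, G, H, I, J]

Answer: yes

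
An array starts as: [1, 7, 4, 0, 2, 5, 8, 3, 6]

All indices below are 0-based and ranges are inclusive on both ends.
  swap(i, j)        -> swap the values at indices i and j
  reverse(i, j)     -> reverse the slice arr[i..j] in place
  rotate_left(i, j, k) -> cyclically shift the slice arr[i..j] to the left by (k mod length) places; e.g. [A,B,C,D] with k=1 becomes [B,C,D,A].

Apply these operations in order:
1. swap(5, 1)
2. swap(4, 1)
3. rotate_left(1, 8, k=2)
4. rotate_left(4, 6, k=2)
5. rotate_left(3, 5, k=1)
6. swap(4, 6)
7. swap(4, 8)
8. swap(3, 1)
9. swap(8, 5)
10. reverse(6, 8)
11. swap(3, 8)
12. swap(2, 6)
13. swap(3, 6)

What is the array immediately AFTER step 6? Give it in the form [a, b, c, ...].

Answer: [1, 0, 5, 6, 3, 7, 8, 2, 4]

Derivation:
After 1 (swap(5, 1)): [1, 5, 4, 0, 2, 7, 8, 3, 6]
After 2 (swap(4, 1)): [1, 2, 4, 0, 5, 7, 8, 3, 6]
After 3 (rotate_left(1, 8, k=2)): [1, 0, 5, 7, 8, 3, 6, 2, 4]
After 4 (rotate_left(4, 6, k=2)): [1, 0, 5, 7, 6, 8, 3, 2, 4]
After 5 (rotate_left(3, 5, k=1)): [1, 0, 5, 6, 8, 7, 3, 2, 4]
After 6 (swap(4, 6)): [1, 0, 5, 6, 3, 7, 8, 2, 4]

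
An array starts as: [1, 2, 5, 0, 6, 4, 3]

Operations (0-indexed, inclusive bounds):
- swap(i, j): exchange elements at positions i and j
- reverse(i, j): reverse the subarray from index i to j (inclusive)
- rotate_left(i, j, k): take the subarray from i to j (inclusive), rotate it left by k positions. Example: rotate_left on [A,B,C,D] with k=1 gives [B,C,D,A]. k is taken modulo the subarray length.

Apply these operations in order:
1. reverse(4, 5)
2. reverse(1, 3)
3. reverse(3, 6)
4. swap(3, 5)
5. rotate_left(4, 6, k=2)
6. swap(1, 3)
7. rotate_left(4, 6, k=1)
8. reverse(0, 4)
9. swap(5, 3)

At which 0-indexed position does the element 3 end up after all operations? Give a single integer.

After 1 (reverse(4, 5)): [1, 2, 5, 0, 4, 6, 3]
After 2 (reverse(1, 3)): [1, 0, 5, 2, 4, 6, 3]
After 3 (reverse(3, 6)): [1, 0, 5, 3, 6, 4, 2]
After 4 (swap(3, 5)): [1, 0, 5, 4, 6, 3, 2]
After 5 (rotate_left(4, 6, k=2)): [1, 0, 5, 4, 2, 6, 3]
After 6 (swap(1, 3)): [1, 4, 5, 0, 2, 6, 3]
After 7 (rotate_left(4, 6, k=1)): [1, 4, 5, 0, 6, 3, 2]
After 8 (reverse(0, 4)): [6, 0, 5, 4, 1, 3, 2]
After 9 (swap(5, 3)): [6, 0, 5, 3, 1, 4, 2]

Answer: 3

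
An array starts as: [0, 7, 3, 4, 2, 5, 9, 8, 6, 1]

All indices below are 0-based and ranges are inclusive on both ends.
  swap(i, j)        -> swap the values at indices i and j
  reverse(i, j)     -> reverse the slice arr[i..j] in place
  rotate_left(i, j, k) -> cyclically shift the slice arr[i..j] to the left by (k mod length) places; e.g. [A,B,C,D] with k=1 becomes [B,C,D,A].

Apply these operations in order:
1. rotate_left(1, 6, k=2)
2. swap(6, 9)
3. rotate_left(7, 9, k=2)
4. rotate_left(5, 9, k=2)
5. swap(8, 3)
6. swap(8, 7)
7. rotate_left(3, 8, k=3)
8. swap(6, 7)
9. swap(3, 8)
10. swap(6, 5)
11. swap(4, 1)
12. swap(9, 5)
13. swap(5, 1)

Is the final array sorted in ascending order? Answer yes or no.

After 1 (rotate_left(1, 6, k=2)): [0, 4, 2, 5, 9, 7, 3, 8, 6, 1]
After 2 (swap(6, 9)): [0, 4, 2, 5, 9, 7, 1, 8, 6, 3]
After 3 (rotate_left(7, 9, k=2)): [0, 4, 2, 5, 9, 7, 1, 3, 8, 6]
After 4 (rotate_left(5, 9, k=2)): [0, 4, 2, 5, 9, 3, 8, 6, 7, 1]
After 5 (swap(8, 3)): [0, 4, 2, 7, 9, 3, 8, 6, 5, 1]
After 6 (swap(8, 7)): [0, 4, 2, 7, 9, 3, 8, 5, 6, 1]
After 7 (rotate_left(3, 8, k=3)): [0, 4, 2, 8, 5, 6, 7, 9, 3, 1]
After 8 (swap(6, 7)): [0, 4, 2, 8, 5, 6, 9, 7, 3, 1]
After 9 (swap(3, 8)): [0, 4, 2, 3, 5, 6, 9, 7, 8, 1]
After 10 (swap(6, 5)): [0, 4, 2, 3, 5, 9, 6, 7, 8, 1]
After 11 (swap(4, 1)): [0, 5, 2, 3, 4, 9, 6, 7, 8, 1]
After 12 (swap(9, 5)): [0, 5, 2, 3, 4, 1, 6, 7, 8, 9]
After 13 (swap(5, 1)): [0, 1, 2, 3, 4, 5, 6, 7, 8, 9]

Answer: yes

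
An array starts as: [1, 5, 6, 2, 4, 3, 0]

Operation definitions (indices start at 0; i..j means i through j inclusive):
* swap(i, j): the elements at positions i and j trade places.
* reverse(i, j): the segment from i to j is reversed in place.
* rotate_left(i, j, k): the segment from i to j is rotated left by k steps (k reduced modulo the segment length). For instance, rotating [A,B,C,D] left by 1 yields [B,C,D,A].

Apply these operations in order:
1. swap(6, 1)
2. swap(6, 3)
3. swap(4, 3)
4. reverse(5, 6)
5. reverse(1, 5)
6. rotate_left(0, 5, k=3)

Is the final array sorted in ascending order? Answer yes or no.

Answer: no

Derivation:
After 1 (swap(6, 1)): [1, 0, 6, 2, 4, 3, 5]
After 2 (swap(6, 3)): [1, 0, 6, 5, 4, 3, 2]
After 3 (swap(4, 3)): [1, 0, 6, 4, 5, 3, 2]
After 4 (reverse(5, 6)): [1, 0, 6, 4, 5, 2, 3]
After 5 (reverse(1, 5)): [1, 2, 5, 4, 6, 0, 3]
After 6 (rotate_left(0, 5, k=3)): [4, 6, 0, 1, 2, 5, 3]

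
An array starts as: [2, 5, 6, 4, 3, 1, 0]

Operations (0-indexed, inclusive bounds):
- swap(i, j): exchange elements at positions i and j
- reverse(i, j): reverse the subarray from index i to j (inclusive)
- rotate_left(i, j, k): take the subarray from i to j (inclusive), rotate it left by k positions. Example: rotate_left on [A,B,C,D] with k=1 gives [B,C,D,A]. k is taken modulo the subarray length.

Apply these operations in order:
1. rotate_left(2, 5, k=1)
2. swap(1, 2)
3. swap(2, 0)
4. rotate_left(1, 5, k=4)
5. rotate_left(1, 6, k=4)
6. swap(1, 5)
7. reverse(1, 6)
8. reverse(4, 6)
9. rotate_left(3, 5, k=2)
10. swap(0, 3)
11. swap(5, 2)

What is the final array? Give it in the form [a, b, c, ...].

Answer: [0, 3, 2, 5, 4, 1, 6]

Derivation:
After 1 (rotate_left(2, 5, k=1)): [2, 5, 4, 3, 1, 6, 0]
After 2 (swap(1, 2)): [2, 4, 5, 3, 1, 6, 0]
After 3 (swap(2, 0)): [5, 4, 2, 3, 1, 6, 0]
After 4 (rotate_left(1, 5, k=4)): [5, 6, 4, 2, 3, 1, 0]
After 5 (rotate_left(1, 6, k=4)): [5, 1, 0, 6, 4, 2, 3]
After 6 (swap(1, 5)): [5, 2, 0, 6, 4, 1, 3]
After 7 (reverse(1, 6)): [5, 3, 1, 4, 6, 0, 2]
After 8 (reverse(4, 6)): [5, 3, 1, 4, 2, 0, 6]
After 9 (rotate_left(3, 5, k=2)): [5, 3, 1, 0, 4, 2, 6]
After 10 (swap(0, 3)): [0, 3, 1, 5, 4, 2, 6]
After 11 (swap(5, 2)): [0, 3, 2, 5, 4, 1, 6]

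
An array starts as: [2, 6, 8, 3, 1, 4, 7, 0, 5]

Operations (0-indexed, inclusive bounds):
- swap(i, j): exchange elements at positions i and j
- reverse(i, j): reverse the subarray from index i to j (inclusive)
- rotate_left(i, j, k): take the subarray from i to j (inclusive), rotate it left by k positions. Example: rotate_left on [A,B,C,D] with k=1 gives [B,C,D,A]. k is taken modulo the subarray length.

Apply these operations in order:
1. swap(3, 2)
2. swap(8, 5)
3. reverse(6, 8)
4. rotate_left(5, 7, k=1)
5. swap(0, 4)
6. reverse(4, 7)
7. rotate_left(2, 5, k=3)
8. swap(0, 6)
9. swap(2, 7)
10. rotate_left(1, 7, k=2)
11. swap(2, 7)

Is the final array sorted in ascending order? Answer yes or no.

Answer: no

Derivation:
After 1 (swap(3, 2)): [2, 6, 3, 8, 1, 4, 7, 0, 5]
After 2 (swap(8, 5)): [2, 6, 3, 8, 1, 5, 7, 0, 4]
After 3 (reverse(6, 8)): [2, 6, 3, 8, 1, 5, 4, 0, 7]
After 4 (rotate_left(5, 7, k=1)): [2, 6, 3, 8, 1, 4, 0, 5, 7]
After 5 (swap(0, 4)): [1, 6, 3, 8, 2, 4, 0, 5, 7]
After 6 (reverse(4, 7)): [1, 6, 3, 8, 5, 0, 4, 2, 7]
After 7 (rotate_left(2, 5, k=3)): [1, 6, 0, 3, 8, 5, 4, 2, 7]
After 8 (swap(0, 6)): [4, 6, 0, 3, 8, 5, 1, 2, 7]
After 9 (swap(2, 7)): [4, 6, 2, 3, 8, 5, 1, 0, 7]
After 10 (rotate_left(1, 7, k=2)): [4, 3, 8, 5, 1, 0, 6, 2, 7]
After 11 (swap(2, 7)): [4, 3, 2, 5, 1, 0, 6, 8, 7]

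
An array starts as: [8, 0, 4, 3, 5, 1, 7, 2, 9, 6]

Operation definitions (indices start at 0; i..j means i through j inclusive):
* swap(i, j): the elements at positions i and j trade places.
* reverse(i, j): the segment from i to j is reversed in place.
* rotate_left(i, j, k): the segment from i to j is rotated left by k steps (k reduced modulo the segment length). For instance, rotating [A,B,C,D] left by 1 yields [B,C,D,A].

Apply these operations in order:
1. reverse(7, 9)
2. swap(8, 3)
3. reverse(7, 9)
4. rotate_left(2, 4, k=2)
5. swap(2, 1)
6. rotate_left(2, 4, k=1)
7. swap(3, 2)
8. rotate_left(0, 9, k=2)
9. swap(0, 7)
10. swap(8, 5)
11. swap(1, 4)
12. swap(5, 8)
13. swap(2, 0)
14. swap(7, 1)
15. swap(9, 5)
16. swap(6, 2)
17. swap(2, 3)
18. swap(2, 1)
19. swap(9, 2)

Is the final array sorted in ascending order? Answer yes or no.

After 1 (reverse(7, 9)): [8, 0, 4, 3, 5, 1, 7, 6, 9, 2]
After 2 (swap(8, 3)): [8, 0, 4, 9, 5, 1, 7, 6, 3, 2]
After 3 (reverse(7, 9)): [8, 0, 4, 9, 5, 1, 7, 2, 3, 6]
After 4 (rotate_left(2, 4, k=2)): [8, 0, 5, 4, 9, 1, 7, 2, 3, 6]
After 5 (swap(2, 1)): [8, 5, 0, 4, 9, 1, 7, 2, 3, 6]
After 6 (rotate_left(2, 4, k=1)): [8, 5, 4, 9, 0, 1, 7, 2, 3, 6]
After 7 (swap(3, 2)): [8, 5, 9, 4, 0, 1, 7, 2, 3, 6]
After 8 (rotate_left(0, 9, k=2)): [9, 4, 0, 1, 7, 2, 3, 6, 8, 5]
After 9 (swap(0, 7)): [6, 4, 0, 1, 7, 2, 3, 9, 8, 5]
After 10 (swap(8, 5)): [6, 4, 0, 1, 7, 8, 3, 9, 2, 5]
After 11 (swap(1, 4)): [6, 7, 0, 1, 4, 8, 3, 9, 2, 5]
After 12 (swap(5, 8)): [6, 7, 0, 1, 4, 2, 3, 9, 8, 5]
After 13 (swap(2, 0)): [0, 7, 6, 1, 4, 2, 3, 9, 8, 5]
After 14 (swap(7, 1)): [0, 9, 6, 1, 4, 2, 3, 7, 8, 5]
After 15 (swap(9, 5)): [0, 9, 6, 1, 4, 5, 3, 7, 8, 2]
After 16 (swap(6, 2)): [0, 9, 3, 1, 4, 5, 6, 7, 8, 2]
After 17 (swap(2, 3)): [0, 9, 1, 3, 4, 5, 6, 7, 8, 2]
After 18 (swap(2, 1)): [0, 1, 9, 3, 4, 5, 6, 7, 8, 2]
After 19 (swap(9, 2)): [0, 1, 2, 3, 4, 5, 6, 7, 8, 9]

Answer: yes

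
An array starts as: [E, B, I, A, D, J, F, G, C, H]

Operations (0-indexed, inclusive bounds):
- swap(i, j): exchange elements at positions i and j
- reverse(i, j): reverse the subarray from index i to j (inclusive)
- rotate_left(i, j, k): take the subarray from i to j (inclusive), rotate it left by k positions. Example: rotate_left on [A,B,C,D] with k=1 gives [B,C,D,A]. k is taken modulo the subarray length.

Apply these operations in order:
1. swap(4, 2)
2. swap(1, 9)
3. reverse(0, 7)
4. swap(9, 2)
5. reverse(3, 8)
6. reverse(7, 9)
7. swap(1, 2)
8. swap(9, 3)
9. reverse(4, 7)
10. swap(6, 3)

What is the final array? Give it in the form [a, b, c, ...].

After 1 (swap(4, 2)): [E, B, D, A, I, J, F, G, C, H]
After 2 (swap(1, 9)): [E, H, D, A, I, J, F, G, C, B]
After 3 (reverse(0, 7)): [G, F, J, I, A, D, H, E, C, B]
After 4 (swap(9, 2)): [G, F, B, I, A, D, H, E, C, J]
After 5 (reverse(3, 8)): [G, F, B, C, E, H, D, A, I, J]
After 6 (reverse(7, 9)): [G, F, B, C, E, H, D, J, I, A]
After 7 (swap(1, 2)): [G, B, F, C, E, H, D, J, I, A]
After 8 (swap(9, 3)): [G, B, F, A, E, H, D, J, I, C]
After 9 (reverse(4, 7)): [G, B, F, A, J, D, H, E, I, C]
After 10 (swap(6, 3)): [G, B, F, H, J, D, A, E, I, C]

Answer: [G, B, F, H, J, D, A, E, I, C]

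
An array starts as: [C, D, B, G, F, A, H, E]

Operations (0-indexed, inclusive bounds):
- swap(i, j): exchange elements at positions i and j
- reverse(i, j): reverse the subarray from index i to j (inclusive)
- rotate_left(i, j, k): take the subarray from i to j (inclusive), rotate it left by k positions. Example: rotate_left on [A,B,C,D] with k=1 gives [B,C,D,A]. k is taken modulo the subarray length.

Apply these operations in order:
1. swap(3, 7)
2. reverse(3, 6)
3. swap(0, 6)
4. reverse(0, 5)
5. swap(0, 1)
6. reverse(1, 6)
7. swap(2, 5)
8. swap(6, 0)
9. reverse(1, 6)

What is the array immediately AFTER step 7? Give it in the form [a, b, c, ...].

Answer: [A, C, H, D, B, E, F, G]

Derivation:
After 1 (swap(3, 7)): [C, D, B, E, F, A, H, G]
After 2 (reverse(3, 6)): [C, D, B, H, A, F, E, G]
After 3 (swap(0, 6)): [E, D, B, H, A, F, C, G]
After 4 (reverse(0, 5)): [F, A, H, B, D, E, C, G]
After 5 (swap(0, 1)): [A, F, H, B, D, E, C, G]
After 6 (reverse(1, 6)): [A, C, E, D, B, H, F, G]
After 7 (swap(2, 5)): [A, C, H, D, B, E, F, G]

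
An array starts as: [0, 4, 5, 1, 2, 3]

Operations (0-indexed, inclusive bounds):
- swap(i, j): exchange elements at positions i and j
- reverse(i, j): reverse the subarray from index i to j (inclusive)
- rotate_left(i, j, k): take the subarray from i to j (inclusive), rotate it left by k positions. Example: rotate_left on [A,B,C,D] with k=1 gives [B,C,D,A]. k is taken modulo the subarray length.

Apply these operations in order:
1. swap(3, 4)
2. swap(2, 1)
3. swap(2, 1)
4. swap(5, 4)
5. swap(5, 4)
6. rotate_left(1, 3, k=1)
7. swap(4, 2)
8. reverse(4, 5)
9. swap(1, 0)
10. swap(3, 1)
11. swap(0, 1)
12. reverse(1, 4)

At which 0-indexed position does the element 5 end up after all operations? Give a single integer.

After 1 (swap(3, 4)): [0, 4, 5, 2, 1, 3]
After 2 (swap(2, 1)): [0, 5, 4, 2, 1, 3]
After 3 (swap(2, 1)): [0, 4, 5, 2, 1, 3]
After 4 (swap(5, 4)): [0, 4, 5, 2, 3, 1]
After 5 (swap(5, 4)): [0, 4, 5, 2, 1, 3]
After 6 (rotate_left(1, 3, k=1)): [0, 5, 2, 4, 1, 3]
After 7 (swap(4, 2)): [0, 5, 1, 4, 2, 3]
After 8 (reverse(4, 5)): [0, 5, 1, 4, 3, 2]
After 9 (swap(1, 0)): [5, 0, 1, 4, 3, 2]
After 10 (swap(3, 1)): [5, 4, 1, 0, 3, 2]
After 11 (swap(0, 1)): [4, 5, 1, 0, 3, 2]
After 12 (reverse(1, 4)): [4, 3, 0, 1, 5, 2]

Answer: 4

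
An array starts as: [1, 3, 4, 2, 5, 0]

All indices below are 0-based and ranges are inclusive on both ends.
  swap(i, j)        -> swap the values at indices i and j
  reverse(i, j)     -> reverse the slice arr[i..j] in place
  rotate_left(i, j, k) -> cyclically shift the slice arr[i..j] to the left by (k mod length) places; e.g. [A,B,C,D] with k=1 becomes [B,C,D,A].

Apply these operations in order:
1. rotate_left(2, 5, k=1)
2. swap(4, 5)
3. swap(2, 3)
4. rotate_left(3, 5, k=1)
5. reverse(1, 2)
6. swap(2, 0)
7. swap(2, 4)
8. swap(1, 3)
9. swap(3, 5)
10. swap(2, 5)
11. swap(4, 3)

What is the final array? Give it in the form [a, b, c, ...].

After 1 (rotate_left(2, 5, k=1)): [1, 3, 2, 5, 0, 4]
After 2 (swap(4, 5)): [1, 3, 2, 5, 4, 0]
After 3 (swap(2, 3)): [1, 3, 5, 2, 4, 0]
After 4 (rotate_left(3, 5, k=1)): [1, 3, 5, 4, 0, 2]
After 5 (reverse(1, 2)): [1, 5, 3, 4, 0, 2]
After 6 (swap(2, 0)): [3, 5, 1, 4, 0, 2]
After 7 (swap(2, 4)): [3, 5, 0, 4, 1, 2]
After 8 (swap(1, 3)): [3, 4, 0, 5, 1, 2]
After 9 (swap(3, 5)): [3, 4, 0, 2, 1, 5]
After 10 (swap(2, 5)): [3, 4, 5, 2, 1, 0]
After 11 (swap(4, 3)): [3, 4, 5, 1, 2, 0]

Answer: [3, 4, 5, 1, 2, 0]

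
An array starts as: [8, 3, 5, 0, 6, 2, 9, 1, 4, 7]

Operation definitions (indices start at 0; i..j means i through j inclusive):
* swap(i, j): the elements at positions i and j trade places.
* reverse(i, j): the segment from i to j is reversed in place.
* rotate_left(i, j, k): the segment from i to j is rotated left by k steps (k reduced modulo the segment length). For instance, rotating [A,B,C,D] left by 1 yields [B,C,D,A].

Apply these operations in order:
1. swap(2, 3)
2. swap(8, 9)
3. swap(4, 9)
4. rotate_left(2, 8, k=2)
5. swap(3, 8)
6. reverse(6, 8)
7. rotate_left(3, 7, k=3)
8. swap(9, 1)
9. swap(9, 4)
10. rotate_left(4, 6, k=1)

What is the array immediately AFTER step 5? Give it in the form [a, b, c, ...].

After 1 (swap(2, 3)): [8, 3, 0, 5, 6, 2, 9, 1, 4, 7]
After 2 (swap(8, 9)): [8, 3, 0, 5, 6, 2, 9, 1, 7, 4]
After 3 (swap(4, 9)): [8, 3, 0, 5, 4, 2, 9, 1, 7, 6]
After 4 (rotate_left(2, 8, k=2)): [8, 3, 4, 2, 9, 1, 7, 0, 5, 6]
After 5 (swap(3, 8)): [8, 3, 4, 5, 9, 1, 7, 0, 2, 6]

Answer: [8, 3, 4, 5, 9, 1, 7, 0, 2, 6]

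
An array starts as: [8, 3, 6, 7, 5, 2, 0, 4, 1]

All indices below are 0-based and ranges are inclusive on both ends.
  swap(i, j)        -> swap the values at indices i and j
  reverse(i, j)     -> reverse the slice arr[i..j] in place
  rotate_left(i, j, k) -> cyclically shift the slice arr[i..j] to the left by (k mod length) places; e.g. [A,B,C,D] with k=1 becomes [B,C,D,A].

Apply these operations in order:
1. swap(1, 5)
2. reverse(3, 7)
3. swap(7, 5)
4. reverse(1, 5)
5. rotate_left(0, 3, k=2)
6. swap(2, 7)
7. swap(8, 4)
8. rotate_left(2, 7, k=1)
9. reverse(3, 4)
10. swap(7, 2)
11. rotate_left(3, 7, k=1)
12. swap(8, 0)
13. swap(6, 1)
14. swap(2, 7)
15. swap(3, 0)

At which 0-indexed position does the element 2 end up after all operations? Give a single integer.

Answer: 2

Derivation:
After 1 (swap(1, 5)): [8, 2, 6, 7, 5, 3, 0, 4, 1]
After 2 (reverse(3, 7)): [8, 2, 6, 4, 0, 3, 5, 7, 1]
After 3 (swap(7, 5)): [8, 2, 6, 4, 0, 7, 5, 3, 1]
After 4 (reverse(1, 5)): [8, 7, 0, 4, 6, 2, 5, 3, 1]
After 5 (rotate_left(0, 3, k=2)): [0, 4, 8, 7, 6, 2, 5, 3, 1]
After 6 (swap(2, 7)): [0, 4, 3, 7, 6, 2, 5, 8, 1]
After 7 (swap(8, 4)): [0, 4, 3, 7, 1, 2, 5, 8, 6]
After 8 (rotate_left(2, 7, k=1)): [0, 4, 7, 1, 2, 5, 8, 3, 6]
After 9 (reverse(3, 4)): [0, 4, 7, 2, 1, 5, 8, 3, 6]
After 10 (swap(7, 2)): [0, 4, 3, 2, 1, 5, 8, 7, 6]
After 11 (rotate_left(3, 7, k=1)): [0, 4, 3, 1, 5, 8, 7, 2, 6]
After 12 (swap(8, 0)): [6, 4, 3, 1, 5, 8, 7, 2, 0]
After 13 (swap(6, 1)): [6, 7, 3, 1, 5, 8, 4, 2, 0]
After 14 (swap(2, 7)): [6, 7, 2, 1, 5, 8, 4, 3, 0]
After 15 (swap(3, 0)): [1, 7, 2, 6, 5, 8, 4, 3, 0]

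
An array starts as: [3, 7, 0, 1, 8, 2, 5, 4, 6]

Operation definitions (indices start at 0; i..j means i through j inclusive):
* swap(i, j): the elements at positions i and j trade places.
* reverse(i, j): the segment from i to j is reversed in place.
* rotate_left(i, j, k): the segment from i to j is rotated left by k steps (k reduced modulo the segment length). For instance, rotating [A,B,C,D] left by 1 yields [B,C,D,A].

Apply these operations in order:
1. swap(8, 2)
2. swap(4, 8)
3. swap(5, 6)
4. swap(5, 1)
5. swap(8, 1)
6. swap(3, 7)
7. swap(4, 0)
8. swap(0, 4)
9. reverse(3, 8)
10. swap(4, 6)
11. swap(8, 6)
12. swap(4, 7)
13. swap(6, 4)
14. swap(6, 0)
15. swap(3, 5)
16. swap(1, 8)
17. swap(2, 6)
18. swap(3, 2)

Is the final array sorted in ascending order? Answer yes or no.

Answer: yes

Derivation:
After 1 (swap(8, 2)): [3, 7, 6, 1, 8, 2, 5, 4, 0]
After 2 (swap(4, 8)): [3, 7, 6, 1, 0, 2, 5, 4, 8]
After 3 (swap(5, 6)): [3, 7, 6, 1, 0, 5, 2, 4, 8]
After 4 (swap(5, 1)): [3, 5, 6, 1, 0, 7, 2, 4, 8]
After 5 (swap(8, 1)): [3, 8, 6, 1, 0, 7, 2, 4, 5]
After 6 (swap(3, 7)): [3, 8, 6, 4, 0, 7, 2, 1, 5]
After 7 (swap(4, 0)): [0, 8, 6, 4, 3, 7, 2, 1, 5]
After 8 (swap(0, 4)): [3, 8, 6, 4, 0, 7, 2, 1, 5]
After 9 (reverse(3, 8)): [3, 8, 6, 5, 1, 2, 7, 0, 4]
After 10 (swap(4, 6)): [3, 8, 6, 5, 7, 2, 1, 0, 4]
After 11 (swap(8, 6)): [3, 8, 6, 5, 7, 2, 4, 0, 1]
After 12 (swap(4, 7)): [3, 8, 6, 5, 0, 2, 4, 7, 1]
After 13 (swap(6, 4)): [3, 8, 6, 5, 4, 2, 0, 7, 1]
After 14 (swap(6, 0)): [0, 8, 6, 5, 4, 2, 3, 7, 1]
After 15 (swap(3, 5)): [0, 8, 6, 2, 4, 5, 3, 7, 1]
After 16 (swap(1, 8)): [0, 1, 6, 2, 4, 5, 3, 7, 8]
After 17 (swap(2, 6)): [0, 1, 3, 2, 4, 5, 6, 7, 8]
After 18 (swap(3, 2)): [0, 1, 2, 3, 4, 5, 6, 7, 8]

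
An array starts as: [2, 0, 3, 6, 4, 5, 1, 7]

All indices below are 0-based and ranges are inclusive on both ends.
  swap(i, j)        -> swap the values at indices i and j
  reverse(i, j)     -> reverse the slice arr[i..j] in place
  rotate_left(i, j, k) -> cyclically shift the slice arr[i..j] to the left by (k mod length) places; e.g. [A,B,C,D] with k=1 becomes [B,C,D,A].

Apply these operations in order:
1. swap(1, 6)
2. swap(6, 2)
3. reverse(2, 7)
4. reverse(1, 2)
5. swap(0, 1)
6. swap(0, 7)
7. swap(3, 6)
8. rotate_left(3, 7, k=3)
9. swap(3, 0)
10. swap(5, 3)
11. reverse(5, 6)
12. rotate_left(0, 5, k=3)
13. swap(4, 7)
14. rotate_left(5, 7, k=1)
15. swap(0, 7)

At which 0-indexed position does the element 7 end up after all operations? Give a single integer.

Answer: 1

Derivation:
After 1 (swap(1, 6)): [2, 1, 3, 6, 4, 5, 0, 7]
After 2 (swap(6, 2)): [2, 1, 0, 6, 4, 5, 3, 7]
After 3 (reverse(2, 7)): [2, 1, 7, 3, 5, 4, 6, 0]
After 4 (reverse(1, 2)): [2, 7, 1, 3, 5, 4, 6, 0]
After 5 (swap(0, 1)): [7, 2, 1, 3, 5, 4, 6, 0]
After 6 (swap(0, 7)): [0, 2, 1, 3, 5, 4, 6, 7]
After 7 (swap(3, 6)): [0, 2, 1, 6, 5, 4, 3, 7]
After 8 (rotate_left(3, 7, k=3)): [0, 2, 1, 3, 7, 6, 5, 4]
After 9 (swap(3, 0)): [3, 2, 1, 0, 7, 6, 5, 4]
After 10 (swap(5, 3)): [3, 2, 1, 6, 7, 0, 5, 4]
After 11 (reverse(5, 6)): [3, 2, 1, 6, 7, 5, 0, 4]
After 12 (rotate_left(0, 5, k=3)): [6, 7, 5, 3, 2, 1, 0, 4]
After 13 (swap(4, 7)): [6, 7, 5, 3, 4, 1, 0, 2]
After 14 (rotate_left(5, 7, k=1)): [6, 7, 5, 3, 4, 0, 2, 1]
After 15 (swap(0, 7)): [1, 7, 5, 3, 4, 0, 2, 6]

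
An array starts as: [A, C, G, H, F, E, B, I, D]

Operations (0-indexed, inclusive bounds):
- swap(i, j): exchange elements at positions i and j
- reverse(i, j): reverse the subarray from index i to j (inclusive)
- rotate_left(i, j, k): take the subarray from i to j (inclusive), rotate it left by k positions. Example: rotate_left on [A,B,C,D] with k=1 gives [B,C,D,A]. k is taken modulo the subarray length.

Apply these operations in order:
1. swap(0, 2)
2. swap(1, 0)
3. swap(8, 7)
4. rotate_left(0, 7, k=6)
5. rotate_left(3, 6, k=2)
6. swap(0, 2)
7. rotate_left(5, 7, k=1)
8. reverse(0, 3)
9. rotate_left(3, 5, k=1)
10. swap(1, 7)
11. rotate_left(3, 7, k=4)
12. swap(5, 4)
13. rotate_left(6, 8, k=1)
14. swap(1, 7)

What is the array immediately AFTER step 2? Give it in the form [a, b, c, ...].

After 1 (swap(0, 2)): [G, C, A, H, F, E, B, I, D]
After 2 (swap(1, 0)): [C, G, A, H, F, E, B, I, D]

Answer: [C, G, A, H, F, E, B, I, D]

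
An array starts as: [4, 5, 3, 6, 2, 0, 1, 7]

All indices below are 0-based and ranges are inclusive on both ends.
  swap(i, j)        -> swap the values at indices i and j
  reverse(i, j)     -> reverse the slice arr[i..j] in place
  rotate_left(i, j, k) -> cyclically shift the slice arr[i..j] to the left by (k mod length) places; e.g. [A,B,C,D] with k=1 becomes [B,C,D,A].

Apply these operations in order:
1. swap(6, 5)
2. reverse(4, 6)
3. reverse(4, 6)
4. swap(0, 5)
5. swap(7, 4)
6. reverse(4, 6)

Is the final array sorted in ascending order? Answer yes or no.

After 1 (swap(6, 5)): [4, 5, 3, 6, 2, 1, 0, 7]
After 2 (reverse(4, 6)): [4, 5, 3, 6, 0, 1, 2, 7]
After 3 (reverse(4, 6)): [4, 5, 3, 6, 2, 1, 0, 7]
After 4 (swap(0, 5)): [1, 5, 3, 6, 2, 4, 0, 7]
After 5 (swap(7, 4)): [1, 5, 3, 6, 7, 4, 0, 2]
After 6 (reverse(4, 6)): [1, 5, 3, 6, 0, 4, 7, 2]

Answer: no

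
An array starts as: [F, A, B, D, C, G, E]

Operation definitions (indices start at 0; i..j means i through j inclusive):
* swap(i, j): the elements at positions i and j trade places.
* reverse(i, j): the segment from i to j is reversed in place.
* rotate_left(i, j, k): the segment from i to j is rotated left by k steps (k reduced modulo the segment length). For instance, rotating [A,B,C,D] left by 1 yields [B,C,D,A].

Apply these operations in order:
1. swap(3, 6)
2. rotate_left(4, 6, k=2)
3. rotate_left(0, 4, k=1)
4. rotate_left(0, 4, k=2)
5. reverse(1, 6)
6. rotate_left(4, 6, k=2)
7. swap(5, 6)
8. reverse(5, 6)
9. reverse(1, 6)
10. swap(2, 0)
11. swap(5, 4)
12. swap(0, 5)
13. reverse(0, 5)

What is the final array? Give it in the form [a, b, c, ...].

After 1 (swap(3, 6)): [F, A, B, E, C, G, D]
After 2 (rotate_left(4, 6, k=2)): [F, A, B, E, D, C, G]
After 3 (rotate_left(0, 4, k=1)): [A, B, E, D, F, C, G]
After 4 (rotate_left(0, 4, k=2)): [E, D, F, A, B, C, G]
After 5 (reverse(1, 6)): [E, G, C, B, A, F, D]
After 6 (rotate_left(4, 6, k=2)): [E, G, C, B, D, A, F]
After 7 (swap(5, 6)): [E, G, C, B, D, F, A]
After 8 (reverse(5, 6)): [E, G, C, B, D, A, F]
After 9 (reverse(1, 6)): [E, F, A, D, B, C, G]
After 10 (swap(2, 0)): [A, F, E, D, B, C, G]
After 11 (swap(5, 4)): [A, F, E, D, C, B, G]
After 12 (swap(0, 5)): [B, F, E, D, C, A, G]
After 13 (reverse(0, 5)): [A, C, D, E, F, B, G]

Answer: [A, C, D, E, F, B, G]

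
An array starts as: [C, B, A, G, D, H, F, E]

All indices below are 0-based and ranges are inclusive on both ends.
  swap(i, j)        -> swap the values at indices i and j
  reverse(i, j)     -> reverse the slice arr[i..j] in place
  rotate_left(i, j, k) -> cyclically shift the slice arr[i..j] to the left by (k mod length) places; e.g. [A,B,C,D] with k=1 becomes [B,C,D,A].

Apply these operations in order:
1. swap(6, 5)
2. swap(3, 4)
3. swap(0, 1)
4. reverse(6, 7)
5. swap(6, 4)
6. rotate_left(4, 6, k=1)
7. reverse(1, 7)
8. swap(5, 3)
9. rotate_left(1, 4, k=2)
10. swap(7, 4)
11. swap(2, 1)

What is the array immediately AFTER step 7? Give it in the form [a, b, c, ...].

Answer: [B, H, E, G, F, D, A, C]

Derivation:
After 1 (swap(6, 5)): [C, B, A, G, D, F, H, E]
After 2 (swap(3, 4)): [C, B, A, D, G, F, H, E]
After 3 (swap(0, 1)): [B, C, A, D, G, F, H, E]
After 4 (reverse(6, 7)): [B, C, A, D, G, F, E, H]
After 5 (swap(6, 4)): [B, C, A, D, E, F, G, H]
After 6 (rotate_left(4, 6, k=1)): [B, C, A, D, F, G, E, H]
After 7 (reverse(1, 7)): [B, H, E, G, F, D, A, C]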